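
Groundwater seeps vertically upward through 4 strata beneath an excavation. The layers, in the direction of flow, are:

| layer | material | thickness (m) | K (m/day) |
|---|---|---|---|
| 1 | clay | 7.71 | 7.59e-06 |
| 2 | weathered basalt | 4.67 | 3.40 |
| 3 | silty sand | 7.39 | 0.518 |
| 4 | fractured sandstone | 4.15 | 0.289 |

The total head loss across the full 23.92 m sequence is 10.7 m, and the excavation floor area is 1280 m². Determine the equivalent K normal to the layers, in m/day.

Flow is perpendicular to layering, so the layers act in series and the equivalent K is the thickness-weighted harmonic mean.
Total thickness L = 7.71 + 4.67 + 7.39 + 4.15 = 23.92 m.
Σ(b_i/K_i) = 7.71/7.59e-06 + 4.67/3.40 + 7.39/0.518 + 4.15/0.289 = 1.016e+06 d.
K_eq = L / Σ(b_i/K_i) = 23.92 / 1.016e+06 = 2.355e-05 m/day.

2.35e-05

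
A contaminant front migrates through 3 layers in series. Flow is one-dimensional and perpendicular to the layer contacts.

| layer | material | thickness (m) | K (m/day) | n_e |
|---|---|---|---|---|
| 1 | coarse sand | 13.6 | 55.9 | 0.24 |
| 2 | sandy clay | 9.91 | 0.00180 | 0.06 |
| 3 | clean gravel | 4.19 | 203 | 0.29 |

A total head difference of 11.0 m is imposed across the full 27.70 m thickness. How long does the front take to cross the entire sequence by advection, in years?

With flow normal to the layers, continuity requires the same specific discharge q through every layer.
Σ(b_i/K_i) = 13.6/55.9 + 9.91/0.00180 + 4.19/203 = 5506 d.
q = Δh / Σ(b_i/K_i) = 11.0 / 5506 = 0.001998 m/day.
In each layer the seepage velocity is v_i = q/n_i, so the layer transit time is t_i = b_i·n_i / q:
  layer 1 (coarse sand): t_1 = 13.6 × 0.24 / 0.001998 = 1634 d
  layer 2 (sandy clay): t_2 = 9.91 × 0.06 / 0.001998 = 297.6 d
  layer 3 (clean gravel): t_3 = 4.19 × 0.29 / 0.001998 = 608.2 d
Total t = Σ t_i = 2540 days = 6.953 years.

6.95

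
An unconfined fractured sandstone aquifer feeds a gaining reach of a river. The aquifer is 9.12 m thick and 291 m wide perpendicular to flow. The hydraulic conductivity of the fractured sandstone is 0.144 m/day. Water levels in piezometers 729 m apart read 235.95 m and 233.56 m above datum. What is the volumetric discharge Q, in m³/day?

Cross-sectional area A = 291 × 9.12 = 2654 m².
Hydraulic gradient i = (235.95 − 233.56) / 729 = 2.39 / 729 = 0.003278.
Darcy's law: Q = K · A · i = 0.1440 × 2654 × 0.003278 = 1.253 m³/day.

1.25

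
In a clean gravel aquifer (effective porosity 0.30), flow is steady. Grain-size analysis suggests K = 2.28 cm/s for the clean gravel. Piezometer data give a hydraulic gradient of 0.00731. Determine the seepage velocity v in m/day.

48.0

Convert K: 2.28 cm/s × 864 = 1970 m/day.
Hydraulic gradient i = 0.00731.
Darcy flux q = K · i = 1970 × 0.007310 = 14.40 m/day.
Seepage velocity v = q / n_e = 14.40 / 0.30 = 48.00 m/day.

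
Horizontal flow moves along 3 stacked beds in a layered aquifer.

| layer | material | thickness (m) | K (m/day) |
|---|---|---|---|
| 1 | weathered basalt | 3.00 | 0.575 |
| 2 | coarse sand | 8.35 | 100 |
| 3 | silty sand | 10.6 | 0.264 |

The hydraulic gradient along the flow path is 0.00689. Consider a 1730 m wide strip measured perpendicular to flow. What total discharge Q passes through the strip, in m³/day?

Flow is parallel to layering, so each bed carries its own Darcy discharge and the transmissivities add.
Σ(K_i·b_i) = 0.575×3.00 + 100×8.35 + 0.264×10.6 = 839.5 m²/day.
Hydraulic gradient i = 0.00689.
Q = Σ(K_i·b_i) · W · i = 839.5 × 1730 × 0.006890 = 10007 m³/day.

10000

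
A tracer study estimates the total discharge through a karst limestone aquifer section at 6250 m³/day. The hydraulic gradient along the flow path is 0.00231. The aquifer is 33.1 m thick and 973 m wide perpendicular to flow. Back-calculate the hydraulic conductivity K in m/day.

84.0

Cross-sectional area A = 973 × 33.1 = 32206 m².
Hydraulic gradient i = 0.00231.
From Q = K·A·i, K = Q / (A·i) = 6250 / (32206 × 0.002310) = 84.01 m/day.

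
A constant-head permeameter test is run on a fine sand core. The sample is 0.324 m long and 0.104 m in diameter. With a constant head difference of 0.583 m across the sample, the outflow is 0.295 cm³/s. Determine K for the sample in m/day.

Cross-sectional area A = π·(d/2)² = π × (0.104/2)² = 0.008495 m².
Convert discharge: 0.295 cm³/s = 2.950e-07 m³/s.
Darcy's law rearranged: K = Q·L / (A·Δh) = 2.950e-07 × 0.324 / (0.008495 × 0.583) = 1.930e-05 m/s = 1.667 m/day.

1.67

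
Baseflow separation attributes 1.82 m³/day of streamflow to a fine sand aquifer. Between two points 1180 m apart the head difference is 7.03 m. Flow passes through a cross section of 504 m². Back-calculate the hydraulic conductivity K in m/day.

Hydraulic gradient i = Δh / L = 7.03 / 1180 = 0.005958.
From Q = K·A·i, K = Q / (A·i) = 1.82 / (504.0 × 0.005958) = 0.6061 m/day.

0.606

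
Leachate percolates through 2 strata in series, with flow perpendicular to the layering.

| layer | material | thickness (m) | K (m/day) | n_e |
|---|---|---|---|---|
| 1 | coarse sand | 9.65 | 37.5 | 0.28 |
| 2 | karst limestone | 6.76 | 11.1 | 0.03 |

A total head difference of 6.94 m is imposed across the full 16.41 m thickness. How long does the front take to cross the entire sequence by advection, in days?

0.363

With flow normal to the layers, continuity requires the same specific discharge q through every layer.
Σ(b_i/K_i) = 9.65/37.5 + 6.76/11.1 = 0.8663 d.
q = Δh / Σ(b_i/K_i) = 6.94 / 0.8663 = 8.011 m/day.
In each layer the seepage velocity is v_i = q/n_i, so the layer transit time is t_i = b_i·n_i / q:
  layer 1 (coarse sand): t_1 = 9.65 × 0.28 / 8.011 = 0.3373 d
  layer 2 (karst limestone): t_2 = 6.76 × 0.03 / 8.011 = 0.02532 d
Total t = Σ t_i = 0.3626 days.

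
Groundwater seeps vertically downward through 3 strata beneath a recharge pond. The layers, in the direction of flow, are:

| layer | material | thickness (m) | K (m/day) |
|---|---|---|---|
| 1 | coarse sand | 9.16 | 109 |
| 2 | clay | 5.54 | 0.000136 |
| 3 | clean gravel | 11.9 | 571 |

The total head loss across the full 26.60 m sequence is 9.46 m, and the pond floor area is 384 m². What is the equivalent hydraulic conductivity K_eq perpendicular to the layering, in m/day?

Flow is perpendicular to layering, so the layers act in series and the equivalent K is the thickness-weighted harmonic mean.
Total thickness L = 9.16 + 5.54 + 11.9 = 26.60 m.
Σ(b_i/K_i) = 9.16/109 + 5.54/0.000136 + 11.9/571 = 40735 d.
K_eq = L / Σ(b_i/K_i) = 26.60 / 40735 = 0.0006530 m/day.

0.000653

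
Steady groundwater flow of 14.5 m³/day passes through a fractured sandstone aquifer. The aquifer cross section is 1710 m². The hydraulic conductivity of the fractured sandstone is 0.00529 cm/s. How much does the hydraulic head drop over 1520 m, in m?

2.82

Convert K: 0.00529 cm/s × 864 = 4.571 m/day.
From Q = K·A·i, i = Q / (K·A) = 14.5 / (4.571 × 1710) = 0.001855.
Head loss Δh = i · L = 0.001855 × 1520 = 2.820 m.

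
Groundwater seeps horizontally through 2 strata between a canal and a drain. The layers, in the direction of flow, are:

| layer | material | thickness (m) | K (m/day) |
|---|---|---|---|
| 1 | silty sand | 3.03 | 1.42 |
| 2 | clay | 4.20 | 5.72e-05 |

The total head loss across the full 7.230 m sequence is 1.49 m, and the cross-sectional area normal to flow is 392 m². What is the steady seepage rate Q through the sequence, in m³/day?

Flow is perpendicular to layering, so the layers act in series and the equivalent K is the thickness-weighted harmonic mean.
Total thickness L = 3.03 + 4.20 = 7.230 m.
Σ(b_i/K_i) = 3.03/1.42 + 4.20/5.72e-05 = 73429 d.
K_eq = L / Σ(b_i/K_i) = 7.230 / 73429 = 9.846e-05 m/day.
Q = K_eq · A · (Δh/L) = 9.846e-05 × 392 × (1.49/7.230) = 0.007954 m³/day.

0.00795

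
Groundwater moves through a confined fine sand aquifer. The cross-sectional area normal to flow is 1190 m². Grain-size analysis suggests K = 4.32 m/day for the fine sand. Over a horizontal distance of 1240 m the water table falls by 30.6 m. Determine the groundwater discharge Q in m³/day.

127

Hydraulic gradient i = Δh / L = 30.6 / 1240 = 0.02468.
Darcy's law: Q = K · A · i = 4.320 × 1190 × 0.02468 = 126.9 m³/day.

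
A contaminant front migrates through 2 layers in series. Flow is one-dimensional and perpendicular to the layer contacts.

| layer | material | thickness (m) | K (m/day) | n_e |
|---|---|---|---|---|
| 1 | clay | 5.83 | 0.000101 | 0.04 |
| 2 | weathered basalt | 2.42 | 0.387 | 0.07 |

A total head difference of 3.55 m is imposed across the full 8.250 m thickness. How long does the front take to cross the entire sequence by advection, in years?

With flow normal to the layers, continuity requires the same specific discharge q through every layer.
Σ(b_i/K_i) = 5.83/0.000101 + 2.42/0.387 = 57729 d.
q = Δh / Σ(b_i/K_i) = 3.55 / 57729 = 6.149e-05 m/day.
In each layer the seepage velocity is v_i = q/n_i, so the layer transit time is t_i = b_i·n_i / q:
  layer 1 (clay): t_1 = 5.83 × 0.04 / 6.149e-05 = 3792 d
  layer 2 (weathered basalt): t_2 = 2.42 × 0.07 / 6.149e-05 = 2755 d
Total t = Σ t_i = 6547 days = 17.92 years.

17.9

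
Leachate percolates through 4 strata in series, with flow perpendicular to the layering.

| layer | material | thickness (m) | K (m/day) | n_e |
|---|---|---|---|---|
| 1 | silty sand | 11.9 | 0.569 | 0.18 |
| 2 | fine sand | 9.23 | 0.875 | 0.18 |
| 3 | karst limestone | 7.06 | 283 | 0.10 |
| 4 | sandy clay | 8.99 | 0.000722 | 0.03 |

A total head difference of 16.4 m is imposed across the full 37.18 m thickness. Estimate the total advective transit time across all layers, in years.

9.96

With flow normal to the layers, continuity requires the same specific discharge q through every layer.
Σ(b_i/K_i) = 11.9/0.569 + 9.23/0.875 + 7.06/283 + 8.99/0.000722 = 12483 d.
q = Δh / Σ(b_i/K_i) = 16.4 / 12483 = 0.001314 m/day.
In each layer the seepage velocity is v_i = q/n_i, so the layer transit time is t_i = b_i·n_i / q:
  layer 1 (silty sand): t_1 = 11.9 × 0.18 / 0.001314 = 1630 d
  layer 2 (fine sand): t_2 = 9.23 × 0.18 / 0.001314 = 1265 d
  layer 3 (karst limestone): t_3 = 7.06 × 0.10 / 0.001314 = 537.4 d
  layer 4 (sandy clay): t_4 = 8.99 × 0.03 / 0.001314 = 205.3 d
Total t = Σ t_i = 3638 days = 9.959 years.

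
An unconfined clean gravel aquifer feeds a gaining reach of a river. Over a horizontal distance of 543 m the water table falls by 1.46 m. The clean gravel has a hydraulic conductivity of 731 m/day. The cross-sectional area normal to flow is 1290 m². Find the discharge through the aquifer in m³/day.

Hydraulic gradient i = Δh / L = 1.46 / 543 = 0.002689.
Darcy's law: Q = K · A · i = 731.0 × 1290 × 0.002689 = 2535 m³/day.

2540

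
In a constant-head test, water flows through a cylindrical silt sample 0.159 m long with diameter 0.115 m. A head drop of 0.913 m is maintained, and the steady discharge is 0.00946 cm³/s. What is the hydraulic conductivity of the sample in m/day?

0.0137

Cross-sectional area A = π·(d/2)² = π × (0.115/2)² = 0.01039 m².
Convert discharge: 0.00946 cm³/s = 9.460e-09 m³/s.
Darcy's law rearranged: K = Q·L / (A·Δh) = 9.460e-09 × 0.159 / (0.01039 × 0.913) = 1.586e-07 m/s = 0.01370 m/day.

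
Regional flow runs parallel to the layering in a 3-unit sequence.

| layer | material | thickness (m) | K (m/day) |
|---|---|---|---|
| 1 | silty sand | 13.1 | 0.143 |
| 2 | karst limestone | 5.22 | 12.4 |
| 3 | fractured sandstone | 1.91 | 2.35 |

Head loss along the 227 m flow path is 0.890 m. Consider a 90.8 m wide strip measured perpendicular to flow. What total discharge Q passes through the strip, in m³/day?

25.3

Flow is parallel to layering, so each bed carries its own Darcy discharge and the transmissivities add.
Σ(K_i·b_i) = 0.143×13.1 + 12.4×5.22 + 2.35×1.91 = 71.09 m²/day.
Hydraulic gradient i = Δh / L = 0.890 / 227 = 0.003921.
Q = Σ(K_i·b_i) · W · i = 71.09 × 90.8 × 0.003921 = 25.31 m³/day.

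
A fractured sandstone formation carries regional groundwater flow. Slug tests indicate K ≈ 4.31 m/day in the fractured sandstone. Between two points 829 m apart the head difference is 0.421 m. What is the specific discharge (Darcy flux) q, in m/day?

Hydraulic gradient i = Δh / L = 0.421 / 829 = 0.0005078.
Specific discharge q = K · i = 4.310 × 0.0005078 = 0.002189 m/day.

0.00219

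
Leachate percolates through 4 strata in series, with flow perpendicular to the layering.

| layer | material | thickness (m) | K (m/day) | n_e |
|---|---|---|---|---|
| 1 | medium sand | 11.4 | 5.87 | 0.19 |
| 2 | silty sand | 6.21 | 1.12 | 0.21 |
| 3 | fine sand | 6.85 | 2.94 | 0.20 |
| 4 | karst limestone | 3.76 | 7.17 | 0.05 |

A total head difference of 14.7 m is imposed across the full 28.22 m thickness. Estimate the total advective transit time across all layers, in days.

3.54

With flow normal to the layers, continuity requires the same specific discharge q through every layer.
Σ(b_i/K_i) = 11.4/5.87 + 6.21/1.12 + 6.85/2.94 + 3.76/7.17 = 10.34 d.
q = Δh / Σ(b_i/K_i) = 14.7 / 10.34 = 1.422 m/day.
In each layer the seepage velocity is v_i = q/n_i, so the layer transit time is t_i = b_i·n_i / q:
  layer 1 (medium sand): t_1 = 11.4 × 0.19 / 1.422 = 1.524 d
  layer 2 (silty sand): t_2 = 6.21 × 0.21 / 1.422 = 0.9174 d
  layer 3 (fine sand): t_3 = 6.85 × 0.20 / 1.422 = 0.9638 d
  layer 4 (karst limestone): t_4 = 3.76 × 0.05 / 1.422 = 0.1323 d
Total t = Σ t_i = 3.537 days.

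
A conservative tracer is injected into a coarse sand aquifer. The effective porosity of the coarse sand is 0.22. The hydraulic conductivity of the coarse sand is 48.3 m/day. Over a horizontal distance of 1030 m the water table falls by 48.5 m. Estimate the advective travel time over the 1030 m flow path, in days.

99.6

Hydraulic gradient i = Δh / L = 48.5 / 1030 = 0.04709.
Darcy flux q = K · i = 48.30 × 0.04709 = 2.274 m/day.
Seepage velocity v = q / n_e = 2.274 / 0.22 = 10.34 m/day.
Travel time t = L / v = 1030 / 10.34 = 99.63 days.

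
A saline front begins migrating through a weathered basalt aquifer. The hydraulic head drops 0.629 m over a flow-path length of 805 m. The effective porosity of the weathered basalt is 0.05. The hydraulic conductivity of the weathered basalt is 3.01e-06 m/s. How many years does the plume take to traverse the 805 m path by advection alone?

Convert K: 3.01e-06 m/s × 86400 = 0.2601 m/day.
Hydraulic gradient i = Δh / L = 0.629 / 805 = 0.0007814.
Darcy flux q = K · i = 0.2601 × 0.0007814 = 0.0002032 m/day.
Seepage velocity v = q / n_e = 0.0002032 / 0.05 = 0.004064 m/day.
Travel time t = L / v = 805 / 0.004064 = 1.981e+05 days = 542.3 years.

542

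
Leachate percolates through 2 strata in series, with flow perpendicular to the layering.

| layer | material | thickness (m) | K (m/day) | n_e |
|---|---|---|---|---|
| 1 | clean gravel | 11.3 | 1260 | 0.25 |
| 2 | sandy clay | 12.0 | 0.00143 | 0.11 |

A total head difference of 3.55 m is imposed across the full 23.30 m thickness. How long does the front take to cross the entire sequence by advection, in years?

With flow normal to the layers, continuity requires the same specific discharge q through every layer.
Σ(b_i/K_i) = 11.3/1260 + 12.0/0.00143 = 8392 d.
q = Δh / Σ(b_i/K_i) = 3.55 / 8392 = 0.0004230 m/day.
In each layer the seepage velocity is v_i = q/n_i, so the layer transit time is t_i = b_i·n_i / q:
  layer 1 (clean gravel): t_1 = 11.3 × 0.25 / 0.0004230 = 6678 d
  layer 2 (sandy clay): t_2 = 12.0 × 0.11 / 0.0004230 = 3120 d
Total t = Σ t_i = 9798 days = 26.83 years.

26.8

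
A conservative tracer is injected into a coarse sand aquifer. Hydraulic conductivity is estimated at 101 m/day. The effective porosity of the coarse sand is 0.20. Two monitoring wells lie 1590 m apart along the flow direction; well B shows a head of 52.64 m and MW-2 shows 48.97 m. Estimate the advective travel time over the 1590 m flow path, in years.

Hydraulic gradient i = (52.64 − 48.97) / 1590 = 3.67 / 1590 = 0.002308.
Darcy flux q = K · i = 101.0 × 0.002308 = 0.2331 m/day.
Seepage velocity v = q / n_e = 0.2331 / 0.20 = 1.166 m/day.
Travel time t = L / v = 1590 / 1.166 = 1364 days = 3.735 years.

3.73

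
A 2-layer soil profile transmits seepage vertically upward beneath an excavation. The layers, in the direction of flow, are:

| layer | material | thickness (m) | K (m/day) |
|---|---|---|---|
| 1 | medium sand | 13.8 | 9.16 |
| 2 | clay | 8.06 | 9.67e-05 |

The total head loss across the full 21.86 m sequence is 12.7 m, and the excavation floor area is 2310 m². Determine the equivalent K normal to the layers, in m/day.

0.000262

Flow is perpendicular to layering, so the layers act in series and the equivalent K is the thickness-weighted harmonic mean.
Total thickness L = 13.8 + 8.06 = 21.86 m.
Σ(b_i/K_i) = 13.8/9.16 + 8.06/9.67e-05 = 83352 d.
K_eq = L / Σ(b_i/K_i) = 21.86 / 83352 = 0.0002623 m/day.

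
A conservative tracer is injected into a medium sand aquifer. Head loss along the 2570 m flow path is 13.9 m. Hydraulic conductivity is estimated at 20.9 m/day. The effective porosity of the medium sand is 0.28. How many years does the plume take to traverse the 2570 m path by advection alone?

17.4

Hydraulic gradient i = Δh / L = 13.9 / 2570 = 0.005409.
Darcy flux q = K · i = 20.90 × 0.005409 = 0.1130 m/day.
Seepage velocity v = q / n_e = 0.1130 / 0.28 = 0.4037 m/day.
Travel time t = L / v = 2570 / 0.4037 = 6366 days = 17.43 years.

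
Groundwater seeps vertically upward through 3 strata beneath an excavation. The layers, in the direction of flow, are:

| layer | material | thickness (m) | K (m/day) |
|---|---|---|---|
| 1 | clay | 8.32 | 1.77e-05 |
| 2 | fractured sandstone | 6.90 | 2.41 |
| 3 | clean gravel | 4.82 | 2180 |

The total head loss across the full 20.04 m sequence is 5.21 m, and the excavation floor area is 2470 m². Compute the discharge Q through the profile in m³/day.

0.0274

Flow is perpendicular to layering, so the layers act in series and the equivalent K is the thickness-weighted harmonic mean.
Total thickness L = 8.32 + 6.90 + 4.82 = 20.04 m.
Σ(b_i/K_i) = 8.32/1.77e-05 + 6.90/2.41 + 4.82/2180 = 4.701e+05 d.
K_eq = L / Σ(b_i/K_i) = 20.04 / 4.701e+05 = 4.263e-05 m/day.
Q = K_eq · A · (Δh/L) = 4.263e-05 × 2470 × (5.21/20.04) = 0.02738 m³/day.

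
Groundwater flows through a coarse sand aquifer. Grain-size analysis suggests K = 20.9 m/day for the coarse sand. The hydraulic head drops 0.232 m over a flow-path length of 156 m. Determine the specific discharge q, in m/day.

Hydraulic gradient i = Δh / L = 0.232 / 156 = 0.001487.
Specific discharge q = K · i = 20.90 × 0.001487 = 0.03108 m/day.

0.0311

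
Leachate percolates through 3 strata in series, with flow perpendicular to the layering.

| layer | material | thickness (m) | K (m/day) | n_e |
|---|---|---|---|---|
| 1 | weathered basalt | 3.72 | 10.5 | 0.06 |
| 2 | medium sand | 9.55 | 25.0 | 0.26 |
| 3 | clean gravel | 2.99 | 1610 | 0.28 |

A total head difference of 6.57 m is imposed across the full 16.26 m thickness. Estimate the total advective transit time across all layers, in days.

With flow normal to the layers, continuity requires the same specific discharge q through every layer.
Σ(b_i/K_i) = 3.72/10.5 + 9.55/25.0 + 2.99/1610 = 0.7381 d.
q = Δh / Σ(b_i/K_i) = 6.57 / 0.7381 = 8.901 m/day.
In each layer the seepage velocity is v_i = q/n_i, so the layer transit time is t_i = b_i·n_i / q:
  layer 1 (weathered basalt): t_1 = 3.72 × 0.06 / 8.901 = 0.02508 d
  layer 2 (medium sand): t_2 = 9.55 × 0.26 / 8.901 = 0.2790 d
  layer 3 (clean gravel): t_3 = 2.99 × 0.28 / 8.901 = 0.09406 d
Total t = Σ t_i = 0.3981 days.

0.398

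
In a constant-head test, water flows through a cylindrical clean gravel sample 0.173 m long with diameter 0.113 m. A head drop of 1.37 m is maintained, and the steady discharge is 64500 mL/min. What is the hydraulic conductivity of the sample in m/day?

Cross-sectional area A = π·(d/2)² = π × (0.113/2)² = 0.01003 m².
Convert discharge: 64500 mL/min = 0.001075 m³/s.
Darcy's law rearranged: K = Q·L / (A·Δh) = 0.001075 × 0.173 / (0.01003 × 1.37) = 0.01354 m/s = 1170 m/day.

1170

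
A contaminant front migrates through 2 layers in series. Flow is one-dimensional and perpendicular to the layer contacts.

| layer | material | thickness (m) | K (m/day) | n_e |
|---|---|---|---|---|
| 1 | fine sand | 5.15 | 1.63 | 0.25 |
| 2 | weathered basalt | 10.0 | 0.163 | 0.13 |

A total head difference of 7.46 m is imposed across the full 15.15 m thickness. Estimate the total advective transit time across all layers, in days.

With flow normal to the layers, continuity requires the same specific discharge q through every layer.
Σ(b_i/K_i) = 5.15/1.63 + 10.0/0.163 = 64.51 d.
q = Δh / Σ(b_i/K_i) = 7.46 / 64.51 = 0.1156 m/day.
In each layer the seepage velocity is v_i = q/n_i, so the layer transit time is t_i = b_i·n_i / q:
  layer 1 (fine sand): t_1 = 5.15 × 0.25 / 0.1156 = 11.13 d
  layer 2 (weathered basalt): t_2 = 10.0 × 0.13 / 0.1156 = 11.24 d
Total t = Σ t_i = 22.38 days.

22.4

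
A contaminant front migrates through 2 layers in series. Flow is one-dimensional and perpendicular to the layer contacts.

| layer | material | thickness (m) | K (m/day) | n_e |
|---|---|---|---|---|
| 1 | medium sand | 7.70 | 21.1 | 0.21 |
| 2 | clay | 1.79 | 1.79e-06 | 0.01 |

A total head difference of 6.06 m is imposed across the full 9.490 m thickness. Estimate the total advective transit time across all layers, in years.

With flow normal to the layers, continuity requires the same specific discharge q through every layer.
Σ(b_i/K_i) = 7.70/21.1 + 1.79/1.79e-06 = 1.000e+06 d.
q = Δh / Σ(b_i/K_i) = 6.06 / 1.000e+06 = 6.060e-06 m/day.
In each layer the seepage velocity is v_i = q/n_i, so the layer transit time is t_i = b_i·n_i / q:
  layer 1 (medium sand): t_1 = 7.70 × 0.21 / 6.060e-06 = 2.668e+05 d
  layer 2 (clay): t_2 = 1.79 × 0.01 / 6.060e-06 = 2954 d
Total t = Σ t_i = 2.698e+05 days = 738.6 years.

739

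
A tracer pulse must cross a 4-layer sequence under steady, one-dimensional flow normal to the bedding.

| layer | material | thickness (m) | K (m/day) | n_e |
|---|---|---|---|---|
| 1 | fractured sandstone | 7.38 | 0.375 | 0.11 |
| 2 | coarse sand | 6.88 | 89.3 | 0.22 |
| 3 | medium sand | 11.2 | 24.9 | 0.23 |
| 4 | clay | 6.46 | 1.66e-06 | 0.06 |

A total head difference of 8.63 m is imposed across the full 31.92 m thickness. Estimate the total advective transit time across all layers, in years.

With flow normal to the layers, continuity requires the same specific discharge q through every layer.
Σ(b_i/K_i) = 7.38/0.375 + 6.88/89.3 + 11.2/24.9 + 6.46/1.66e-06 = 3.892e+06 d.
q = Δh / Σ(b_i/K_i) = 8.63 / 3.892e+06 = 2.218e-06 m/day.
In each layer the seepage velocity is v_i = q/n_i, so the layer transit time is t_i = b_i·n_i / q:
  layer 1 (fractured sandstone): t_1 = 7.38 × 0.11 / 2.218e-06 = 3.661e+05 d
  layer 2 (coarse sand): t_2 = 6.88 × 0.22 / 2.218e-06 = 6.825e+05 d
  layer 3 (medium sand): t_3 = 11.2 × 0.23 / 2.218e-06 = 1.162e+06 d
  layer 4 (clay): t_4 = 6.46 × 0.06 / 2.218e-06 = 1.748e+05 d
Total t = Σ t_i = 2.385e+06 days = 6530 years.

6530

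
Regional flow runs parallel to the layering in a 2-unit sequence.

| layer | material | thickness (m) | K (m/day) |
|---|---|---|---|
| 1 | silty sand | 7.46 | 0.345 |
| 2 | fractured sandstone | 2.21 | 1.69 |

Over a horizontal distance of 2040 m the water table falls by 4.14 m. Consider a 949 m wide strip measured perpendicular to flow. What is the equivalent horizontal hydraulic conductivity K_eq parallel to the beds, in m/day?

Flow is parallel to layering, so each bed carries its own Darcy discharge and the transmissivities add.
Σ(K_i·b_i) = 0.345×7.46 + 1.69×2.21 = 6.309 m²/day.
Total thickness b = 9.670 m, so K_eq = Σ(K_i·b_i)/b = 0.6524 m/day.

0.652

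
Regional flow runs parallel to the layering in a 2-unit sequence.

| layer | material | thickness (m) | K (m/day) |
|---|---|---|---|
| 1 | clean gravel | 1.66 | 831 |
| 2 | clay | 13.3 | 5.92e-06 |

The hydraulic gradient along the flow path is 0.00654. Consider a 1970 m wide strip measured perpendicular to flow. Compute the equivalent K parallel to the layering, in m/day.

Flow is parallel to layering, so each bed carries its own Darcy discharge and the transmissivities add.
Σ(K_i·b_i) = 831×1.66 + 5.92e-06×13.3 = 1379 m²/day.
Total thickness b = 14.96 m, so K_eq = Σ(K_i·b_i)/b = 92.21 m/day.

92.2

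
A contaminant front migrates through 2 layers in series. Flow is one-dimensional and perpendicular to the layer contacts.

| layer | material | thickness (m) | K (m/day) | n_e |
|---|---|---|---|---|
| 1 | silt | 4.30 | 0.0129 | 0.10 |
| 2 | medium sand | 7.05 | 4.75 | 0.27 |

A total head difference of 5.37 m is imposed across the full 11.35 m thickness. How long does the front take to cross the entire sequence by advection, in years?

0.398

With flow normal to the layers, continuity requires the same specific discharge q through every layer.
Σ(b_i/K_i) = 4.30/0.0129 + 7.05/4.75 = 334.8 d.
q = Δh / Σ(b_i/K_i) = 5.37 / 334.8 = 0.01604 m/day.
In each layer the seepage velocity is v_i = q/n_i, so the layer transit time is t_i = b_i·n_i / q:
  layer 1 (silt): t_1 = 4.30 × 0.10 / 0.01604 = 26.81 d
  layer 2 (medium sand): t_2 = 7.05 × 0.27 / 0.01604 = 118.7 d
Total t = Σ t_i = 145.5 days = 0.3983 years.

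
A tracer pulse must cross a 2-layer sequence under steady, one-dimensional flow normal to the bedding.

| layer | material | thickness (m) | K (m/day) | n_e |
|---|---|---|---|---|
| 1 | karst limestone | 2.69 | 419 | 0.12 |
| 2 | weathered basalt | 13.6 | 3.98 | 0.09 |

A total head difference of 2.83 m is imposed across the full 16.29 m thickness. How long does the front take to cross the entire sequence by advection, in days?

With flow normal to the layers, continuity requires the same specific discharge q through every layer.
Σ(b_i/K_i) = 2.69/419 + 13.6/3.98 = 3.424 d.
q = Δh / Σ(b_i/K_i) = 2.83 / 3.424 = 0.8266 m/day.
In each layer the seepage velocity is v_i = q/n_i, so the layer transit time is t_i = b_i·n_i / q:
  layer 1 (karst limestone): t_1 = 2.69 × 0.12 / 0.8266 = 0.3905 d
  layer 2 (weathered basalt): t_2 = 13.6 × 0.09 / 0.8266 = 1.481 d
Total t = Σ t_i = 1.871 days.

1.87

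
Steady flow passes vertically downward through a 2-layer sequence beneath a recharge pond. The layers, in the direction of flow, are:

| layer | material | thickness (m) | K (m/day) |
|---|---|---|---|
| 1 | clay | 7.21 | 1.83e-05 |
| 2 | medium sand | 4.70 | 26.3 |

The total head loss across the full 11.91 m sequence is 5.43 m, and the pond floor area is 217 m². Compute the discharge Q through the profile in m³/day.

Flow is perpendicular to layering, so the layers act in series and the equivalent K is the thickness-weighted harmonic mean.
Total thickness L = 7.21 + 4.70 = 11.91 m.
Σ(b_i/K_i) = 7.21/1.83e-05 + 4.70/26.3 = 3.940e+05 d.
K_eq = L / Σ(b_i/K_i) = 11.91 / 3.940e+05 = 3.023e-05 m/day.
Q = K_eq · A · (Δh/L) = 3.023e-05 × 217 × (5.43/11.91) = 0.002991 m³/day.

0.00299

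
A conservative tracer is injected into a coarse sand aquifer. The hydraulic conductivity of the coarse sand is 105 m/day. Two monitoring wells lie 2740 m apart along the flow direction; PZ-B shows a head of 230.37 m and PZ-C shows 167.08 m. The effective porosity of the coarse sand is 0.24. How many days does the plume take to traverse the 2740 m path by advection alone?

271

Hydraulic gradient i = (230.37 − 167.08) / 2740 = 63.29 / 2740 = 0.02310.
Darcy flux q = K · i = 105.0 × 0.02310 = 2.425 m/day.
Seepage velocity v = q / n_e = 2.425 / 0.24 = 10.11 m/day.
Travel time t = L / v = 2740 / 10.11 = 271.1 days.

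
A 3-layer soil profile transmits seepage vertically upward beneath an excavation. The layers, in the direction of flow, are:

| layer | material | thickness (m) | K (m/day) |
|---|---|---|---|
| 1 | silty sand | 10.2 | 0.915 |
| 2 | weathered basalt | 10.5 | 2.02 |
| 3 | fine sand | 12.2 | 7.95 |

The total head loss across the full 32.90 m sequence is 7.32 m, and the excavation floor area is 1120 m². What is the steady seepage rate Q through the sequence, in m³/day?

459

Flow is perpendicular to layering, so the layers act in series and the equivalent K is the thickness-weighted harmonic mean.
Total thickness L = 10.2 + 10.5 + 12.2 = 32.90 m.
Σ(b_i/K_i) = 10.2/0.915 + 10.5/2.02 + 12.2/7.95 = 17.88 d.
K_eq = L / Σ(b_i/K_i) = 32.90 / 17.88 = 1.840 m/day.
Q = K_eq · A · (Δh/L) = 1.840 × 1120 × (7.32/32.90) = 458.5 m³/day.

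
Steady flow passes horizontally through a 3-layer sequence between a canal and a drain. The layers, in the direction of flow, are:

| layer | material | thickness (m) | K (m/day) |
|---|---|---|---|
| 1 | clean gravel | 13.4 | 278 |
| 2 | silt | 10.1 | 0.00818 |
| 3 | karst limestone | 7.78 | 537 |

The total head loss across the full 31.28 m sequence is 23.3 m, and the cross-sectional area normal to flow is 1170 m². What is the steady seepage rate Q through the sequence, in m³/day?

22.1

Flow is perpendicular to layering, so the layers act in series and the equivalent K is the thickness-weighted harmonic mean.
Total thickness L = 13.4 + 10.1 + 7.78 = 31.28 m.
Σ(b_i/K_i) = 13.4/278 + 10.1/0.00818 + 7.78/537 = 1235 d.
K_eq = L / Σ(b_i/K_i) = 31.28 / 1235 = 0.02533 m/day.
Q = K_eq · A · (Δh/L) = 0.02533 × 1170 × (23.3/31.28) = 22.08 m³/day.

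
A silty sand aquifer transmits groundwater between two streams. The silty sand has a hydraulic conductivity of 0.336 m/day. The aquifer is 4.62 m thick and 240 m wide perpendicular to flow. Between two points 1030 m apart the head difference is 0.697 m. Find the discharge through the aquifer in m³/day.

0.252

Cross-sectional area A = 240 × 4.62 = 1109 m².
Hydraulic gradient i = Δh / L = 0.697 / 1030 = 0.0006767.
Darcy's law: Q = K · A · i = 0.3360 × 1109 × 0.0006767 = 0.2521 m³/day.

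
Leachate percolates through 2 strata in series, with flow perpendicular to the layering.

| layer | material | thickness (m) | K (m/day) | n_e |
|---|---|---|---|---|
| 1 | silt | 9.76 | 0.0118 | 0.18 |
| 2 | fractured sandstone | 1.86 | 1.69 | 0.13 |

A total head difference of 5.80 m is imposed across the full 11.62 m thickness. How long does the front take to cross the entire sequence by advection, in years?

With flow normal to the layers, continuity requires the same specific discharge q through every layer.
Σ(b_i/K_i) = 9.76/0.0118 + 1.86/1.69 = 828.2 d.
q = Δh / Σ(b_i/K_i) = 5.80 / 828.2 = 0.007003 m/day.
In each layer the seepage velocity is v_i = q/n_i, so the layer transit time is t_i = b_i·n_i / q:
  layer 1 (silt): t_1 = 9.76 × 0.18 / 0.007003 = 250.9 d
  layer 2 (fractured sandstone): t_2 = 1.86 × 0.13 / 0.007003 = 34.53 d
Total t = Σ t_i = 285.4 days = 0.7814 years.

0.781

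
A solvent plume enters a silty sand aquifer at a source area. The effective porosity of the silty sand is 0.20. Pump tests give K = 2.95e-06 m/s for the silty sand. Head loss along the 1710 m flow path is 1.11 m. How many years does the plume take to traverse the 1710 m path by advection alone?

5660

Convert K: 2.95e-06 m/s × 86400 = 0.2549 m/day.
Hydraulic gradient i = Δh / L = 1.11 / 1710 = 0.0006491.
Darcy flux q = K · i = 0.2549 × 0.0006491 = 0.0001654 m/day.
Seepage velocity v = q / n_e = 0.0001654 / 0.20 = 0.0008272 m/day.
Travel time t = L / v = 1710 / 0.0008272 = 2.067e+06 days = 5659 years.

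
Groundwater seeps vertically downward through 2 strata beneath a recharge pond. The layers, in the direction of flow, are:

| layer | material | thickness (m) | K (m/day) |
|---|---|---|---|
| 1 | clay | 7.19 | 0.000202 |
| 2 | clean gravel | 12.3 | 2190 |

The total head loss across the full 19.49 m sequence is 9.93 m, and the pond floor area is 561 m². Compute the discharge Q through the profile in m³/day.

Flow is perpendicular to layering, so the layers act in series and the equivalent K is the thickness-weighted harmonic mean.
Total thickness L = 7.19 + 12.3 = 19.49 m.
Σ(b_i/K_i) = 7.19/0.000202 + 12.3/2190 = 35594 d.
K_eq = L / Σ(b_i/K_i) = 19.49 / 35594 = 0.0005476 m/day.
Q = K_eq · A · (Δh/L) = 0.0005476 × 561 × (9.93/19.49) = 0.1565 m³/day.

0.157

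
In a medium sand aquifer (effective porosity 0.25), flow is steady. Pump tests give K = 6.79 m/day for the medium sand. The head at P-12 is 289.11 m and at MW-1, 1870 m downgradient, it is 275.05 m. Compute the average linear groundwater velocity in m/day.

Hydraulic gradient i = (289.11 − 275.05) / 1870 = 14.06 / 1870 = 0.007519.
Darcy flux q = K · i = 6.790 × 0.007519 = 0.05105 m/day.
Seepage velocity v = q / n_e = 0.05105 / 0.25 = 0.2042 m/day.

0.204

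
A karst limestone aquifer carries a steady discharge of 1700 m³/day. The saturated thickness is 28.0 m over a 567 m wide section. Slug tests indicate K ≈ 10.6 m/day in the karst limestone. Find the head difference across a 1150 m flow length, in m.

11.6

Cross-sectional area A = 567 × 28.0 = 15876 m².
From Q = K·A·i, i = Q / (K·A) = 1700 / (10.60 × 15876) = 0.01010.
Head loss Δh = i · L = 0.01010 × 1150 = 11.62 m.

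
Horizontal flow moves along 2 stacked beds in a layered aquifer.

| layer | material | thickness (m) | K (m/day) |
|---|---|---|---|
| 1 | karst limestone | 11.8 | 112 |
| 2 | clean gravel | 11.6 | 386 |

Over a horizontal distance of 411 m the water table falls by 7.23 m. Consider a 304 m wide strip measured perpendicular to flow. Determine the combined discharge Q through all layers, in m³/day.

Flow is parallel to layering, so each bed carries its own Darcy discharge and the transmissivities add.
Σ(K_i·b_i) = 112×11.8 + 386×11.6 = 5799 m²/day.
Hydraulic gradient i = Δh / L = 7.23 / 411 = 0.01759.
Q = Σ(K_i·b_i) · W · i = 5799 × 304 × 0.01759 = 31013 m³/day.

31000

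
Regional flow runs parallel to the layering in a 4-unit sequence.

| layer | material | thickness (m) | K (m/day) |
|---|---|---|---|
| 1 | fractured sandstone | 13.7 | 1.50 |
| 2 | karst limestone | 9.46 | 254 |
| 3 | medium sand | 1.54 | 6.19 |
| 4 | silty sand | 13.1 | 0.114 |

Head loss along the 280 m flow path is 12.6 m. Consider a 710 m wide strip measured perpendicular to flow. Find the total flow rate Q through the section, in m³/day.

Flow is parallel to layering, so each bed carries its own Darcy discharge and the transmissivities add.
Σ(K_i·b_i) = 1.50×13.7 + 254×9.46 + 6.19×1.54 + 0.114×13.1 = 2434 m²/day.
Hydraulic gradient i = Δh / L = 12.6 / 280 = 0.04500.
Q = Σ(K_i·b_i) · W · i = 2434 × 710 × 0.04500 = 77780 m³/day.

77800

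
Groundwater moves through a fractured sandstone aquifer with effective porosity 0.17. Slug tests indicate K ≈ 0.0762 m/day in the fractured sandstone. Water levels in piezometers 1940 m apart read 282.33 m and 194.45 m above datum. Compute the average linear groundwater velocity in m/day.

Hydraulic gradient i = (282.33 − 194.45) / 1940 = 87.88 / 1940 = 0.04530.
Darcy flux q = K · i = 0.07620 × 0.04530 = 0.003452 m/day.
Seepage velocity v = q / n_e = 0.003452 / 0.17 = 0.02030 m/day.

0.0203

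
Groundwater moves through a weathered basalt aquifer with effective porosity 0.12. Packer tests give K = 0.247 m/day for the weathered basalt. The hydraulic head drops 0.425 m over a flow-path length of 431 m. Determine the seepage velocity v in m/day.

0.00203

Hydraulic gradient i = Δh / L = 0.425 / 431 = 0.0009861.
Darcy flux q = K · i = 0.2470 × 0.0009861 = 0.0002436 m/day.
Seepage velocity v = q / n_e = 0.0002436 / 0.12 = 0.002030 m/day.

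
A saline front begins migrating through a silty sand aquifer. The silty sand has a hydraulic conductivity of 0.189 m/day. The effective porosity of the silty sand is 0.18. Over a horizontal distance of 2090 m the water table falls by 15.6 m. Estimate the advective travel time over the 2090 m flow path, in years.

730

Hydraulic gradient i = Δh / L = 15.6 / 2090 = 0.007464.
Darcy flux q = K · i = 0.1890 × 0.007464 = 0.001411 m/day.
Seepage velocity v = q / n_e = 0.001411 / 0.18 = 0.007837 m/day.
Travel time t = L / v = 2090 / 0.007837 = 2.667e+05 days = 730.1 years.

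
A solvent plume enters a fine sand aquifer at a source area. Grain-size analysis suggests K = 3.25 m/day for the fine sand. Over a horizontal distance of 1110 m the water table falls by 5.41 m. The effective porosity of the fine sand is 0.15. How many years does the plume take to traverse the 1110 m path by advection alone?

28.8

Hydraulic gradient i = Δh / L = 5.41 / 1110 = 0.004874.
Darcy flux q = K · i = 3.250 × 0.004874 = 0.01584 m/day.
Seepage velocity v = q / n_e = 0.01584 / 0.15 = 0.1056 m/day.
Travel time t = L / v = 1110 / 0.1056 = 10511 days = 28.78 years.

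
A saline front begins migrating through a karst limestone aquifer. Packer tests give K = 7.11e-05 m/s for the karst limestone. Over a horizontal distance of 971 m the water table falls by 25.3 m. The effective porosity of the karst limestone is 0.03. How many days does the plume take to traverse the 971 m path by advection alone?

Convert K: 7.11e-05 m/s × 86400 = 6.143 m/day.
Hydraulic gradient i = Δh / L = 25.3 / 971 = 0.02606.
Darcy flux q = K · i = 6.143 × 0.02606 = 0.1601 m/day.
Seepage velocity v = q / n_e = 0.1601 / 0.03 = 5.335 m/day.
Travel time t = L / v = 971 / 5.335 = 182.0 days.

182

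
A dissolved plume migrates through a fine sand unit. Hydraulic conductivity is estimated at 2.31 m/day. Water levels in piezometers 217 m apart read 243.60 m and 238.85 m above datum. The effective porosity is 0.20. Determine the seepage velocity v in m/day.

0.253

Hydraulic gradient i = (243.60 − 238.85) / 217 = 4.75 / 217 = 0.02189.
Darcy flux q = K · i = 2.310 × 0.02189 = 0.05056 m/day.
Seepage velocity v = q / n_e = 0.05056 / 0.20 = 0.2528 m/day.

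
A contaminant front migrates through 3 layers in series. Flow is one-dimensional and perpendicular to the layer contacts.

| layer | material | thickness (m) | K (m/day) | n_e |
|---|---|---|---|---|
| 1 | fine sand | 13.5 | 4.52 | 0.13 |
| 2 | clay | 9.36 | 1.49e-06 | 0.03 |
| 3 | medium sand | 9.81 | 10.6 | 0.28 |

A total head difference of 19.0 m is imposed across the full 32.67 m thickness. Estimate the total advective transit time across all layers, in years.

With flow normal to the layers, continuity requires the same specific discharge q through every layer.
Σ(b_i/K_i) = 13.5/4.52 + 9.36/1.49e-06 + 9.81/10.6 = 6.282e+06 d.
q = Δh / Σ(b_i/K_i) = 19.0 / 6.282e+06 = 3.025e-06 m/day.
In each layer the seepage velocity is v_i = q/n_i, so the layer transit time is t_i = b_i·n_i / q:
  layer 1 (fine sand): t_1 = 13.5 × 0.13 / 3.025e-06 = 5.802e+05 d
  layer 2 (clay): t_2 = 9.36 × 0.03 / 3.025e-06 = 92840 d
  layer 3 (medium sand): t_3 = 9.81 × 0.28 / 3.025e-06 = 9.082e+05 d
Total t = Σ t_i = 1.581e+06 days = 4329 years.

4330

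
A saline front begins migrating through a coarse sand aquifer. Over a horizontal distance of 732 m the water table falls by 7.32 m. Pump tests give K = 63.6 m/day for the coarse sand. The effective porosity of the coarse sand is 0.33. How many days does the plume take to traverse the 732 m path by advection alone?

Hydraulic gradient i = Δh / L = 7.32 / 732 = 0.01000.
Darcy flux q = K · i = 63.60 × 0.01000 = 0.6360 m/day.
Seepage velocity v = q / n_e = 0.6360 / 0.33 = 1.927 m/day.
Travel time t = L / v = 732 / 1.927 = 379.8 days.

380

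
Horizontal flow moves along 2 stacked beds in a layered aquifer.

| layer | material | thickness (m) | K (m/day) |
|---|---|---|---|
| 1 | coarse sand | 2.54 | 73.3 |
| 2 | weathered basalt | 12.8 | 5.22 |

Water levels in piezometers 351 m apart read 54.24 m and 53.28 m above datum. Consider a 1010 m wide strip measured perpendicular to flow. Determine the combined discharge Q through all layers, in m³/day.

699

Flow is parallel to layering, so each bed carries its own Darcy discharge and the transmissivities add.
Σ(K_i·b_i) = 73.3×2.54 + 5.22×12.8 = 253.0 m²/day.
Hydraulic gradient i = (54.24 − 53.28) / 351 = 0.96 / 351 = 0.002735.
Q = Σ(K_i·b_i) · W · i = 253.0 × 1010 × 0.002735 = 698.9 m³/day.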